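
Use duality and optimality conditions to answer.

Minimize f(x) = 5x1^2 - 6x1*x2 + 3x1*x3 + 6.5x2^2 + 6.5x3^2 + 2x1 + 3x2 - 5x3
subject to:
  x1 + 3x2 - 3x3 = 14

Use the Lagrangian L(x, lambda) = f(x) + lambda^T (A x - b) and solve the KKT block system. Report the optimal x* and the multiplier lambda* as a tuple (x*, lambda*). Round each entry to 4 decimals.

Form the Lagrangian:
  L(x, lambda) = (1/2) x^T Q x + c^T x + lambda^T (A x - b)
Stationarity (grad_x L = 0): Q x + c + A^T lambda = 0.
Primal feasibility: A x = b.

This gives the KKT block system:
  [ Q   A^T ] [ x     ]   [-c ]
  [ A    0  ] [ lambda ] = [ b ]

Solving the linear system:
  x*      = (2.2933, 2.2927, -1.6096)
  lambda* = (-6.3482)
  f(x*)   = 54.1939

x* = (2.2933, 2.2927, -1.6096), lambda* = (-6.3482)


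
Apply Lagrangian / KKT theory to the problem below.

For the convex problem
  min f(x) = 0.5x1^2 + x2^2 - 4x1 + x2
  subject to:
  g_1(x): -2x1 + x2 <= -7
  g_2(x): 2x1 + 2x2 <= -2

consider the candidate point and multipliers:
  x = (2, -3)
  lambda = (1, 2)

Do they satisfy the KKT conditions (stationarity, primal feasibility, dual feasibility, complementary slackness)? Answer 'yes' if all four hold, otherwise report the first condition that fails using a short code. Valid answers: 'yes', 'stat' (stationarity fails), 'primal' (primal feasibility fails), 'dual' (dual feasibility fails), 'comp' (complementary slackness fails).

Gradient of f: grad f(x) = Q x + c = (-2, -5)
Constraint values g_i(x) = a_i^T x - b_i:
  g_1((2, -3)) = 0
  g_2((2, -3)) = 0
Stationarity residual: grad f(x) + sum_i lambda_i a_i = (0, 0)
  -> stationarity OK
Primal feasibility (all g_i <= 0): OK
Dual feasibility (all lambda_i >= 0): OK
Complementary slackness (lambda_i * g_i(x) = 0 for all i): OK

Verdict: yes, KKT holds.

yes


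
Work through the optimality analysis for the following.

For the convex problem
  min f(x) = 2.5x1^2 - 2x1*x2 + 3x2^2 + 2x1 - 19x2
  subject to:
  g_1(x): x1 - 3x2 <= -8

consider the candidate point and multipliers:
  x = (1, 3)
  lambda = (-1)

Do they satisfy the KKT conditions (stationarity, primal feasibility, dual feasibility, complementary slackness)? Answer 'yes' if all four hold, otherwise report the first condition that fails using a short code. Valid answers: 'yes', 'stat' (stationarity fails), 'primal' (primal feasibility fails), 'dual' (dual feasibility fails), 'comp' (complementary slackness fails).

Gradient of f: grad f(x) = Q x + c = (1, -3)
Constraint values g_i(x) = a_i^T x - b_i:
  g_1((1, 3)) = 0
Stationarity residual: grad f(x) + sum_i lambda_i a_i = (0, 0)
  -> stationarity OK
Primal feasibility (all g_i <= 0): OK
Dual feasibility (all lambda_i >= 0): FAILS
Complementary slackness (lambda_i * g_i(x) = 0 for all i): OK

Verdict: the first failing condition is dual_feasibility -> dual.

dual


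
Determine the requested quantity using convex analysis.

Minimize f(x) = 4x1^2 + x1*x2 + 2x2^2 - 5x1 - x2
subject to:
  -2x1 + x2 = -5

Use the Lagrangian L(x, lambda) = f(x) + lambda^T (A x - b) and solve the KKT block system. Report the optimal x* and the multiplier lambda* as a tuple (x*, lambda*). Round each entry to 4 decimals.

Form the Lagrangian:
  L(x, lambda) = (1/2) x^T Q x + c^T x + lambda^T (A x - b)
Stationarity (grad_x L = 0): Q x + c + A^T lambda = 0.
Primal feasibility: A x = b.

This gives the KKT block system:
  [ Q   A^T ] [ x     ]   [-c ]
  [ A    0  ] [ lambda ] = [ b ]

Solving the linear system:
  x*      = (1.8571, -1.2857)
  lambda* = (4.2857)
  f(x*)   = 6.7143

x* = (1.8571, -1.2857), lambda* = (4.2857)


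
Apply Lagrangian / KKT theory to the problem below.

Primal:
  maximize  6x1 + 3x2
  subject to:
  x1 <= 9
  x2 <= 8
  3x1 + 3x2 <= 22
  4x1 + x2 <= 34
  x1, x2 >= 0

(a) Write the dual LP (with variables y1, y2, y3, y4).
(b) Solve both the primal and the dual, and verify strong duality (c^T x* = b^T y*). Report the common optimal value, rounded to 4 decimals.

The standard primal-dual pair for 'max c^T x s.t. A x <= b, x >= 0' is:
  Dual:  min b^T y  s.t.  A^T y >= c,  y >= 0.

So the dual LP is:
  minimize  9y1 + 8y2 + 22y3 + 34y4
  subject to:
    y1 + 3y3 + 4y4 >= 6
    y2 + 3y3 + y4 >= 3
    y1, y2, y3, y4 >= 0

Solving the primal: x* = (7.3333, 0).
  primal value c^T x* = 44.
Solving the dual: y* = (0, 0, 2, 0).
  dual value b^T y* = 44.
Strong duality: c^T x* = b^T y*. Confirmed.

44


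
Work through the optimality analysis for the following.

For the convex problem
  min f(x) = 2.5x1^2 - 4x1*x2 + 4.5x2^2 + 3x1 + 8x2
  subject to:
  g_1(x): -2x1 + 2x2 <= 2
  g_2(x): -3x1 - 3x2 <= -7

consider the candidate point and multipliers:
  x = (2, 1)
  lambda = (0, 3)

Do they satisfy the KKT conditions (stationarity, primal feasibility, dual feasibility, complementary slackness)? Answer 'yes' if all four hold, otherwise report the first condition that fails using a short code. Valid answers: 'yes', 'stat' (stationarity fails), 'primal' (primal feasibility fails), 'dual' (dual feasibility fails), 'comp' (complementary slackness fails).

Gradient of f: grad f(x) = Q x + c = (9, 9)
Constraint values g_i(x) = a_i^T x - b_i:
  g_1((2, 1)) = -4
  g_2((2, 1)) = -2
Stationarity residual: grad f(x) + sum_i lambda_i a_i = (0, 0)
  -> stationarity OK
Primal feasibility (all g_i <= 0): OK
Dual feasibility (all lambda_i >= 0): OK
Complementary slackness (lambda_i * g_i(x) = 0 for all i): FAILS

Verdict: the first failing condition is complementary_slackness -> comp.

comp


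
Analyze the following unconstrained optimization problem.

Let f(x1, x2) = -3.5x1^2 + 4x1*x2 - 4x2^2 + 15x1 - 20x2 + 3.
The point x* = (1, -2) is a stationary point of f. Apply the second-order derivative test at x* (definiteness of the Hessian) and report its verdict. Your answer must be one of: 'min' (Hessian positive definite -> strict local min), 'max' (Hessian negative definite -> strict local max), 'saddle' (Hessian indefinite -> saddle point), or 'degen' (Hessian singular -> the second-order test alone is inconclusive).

Compute the Hessian H = grad^2 f:
  H = [[-7, 4], [4, -8]]
Verify stationarity: grad f(x*) = H x* + g = (0, 0).
Eigenvalues of H: -11.5311, -3.4689.
Both eigenvalues < 0, so H is negative definite -> x* is a strict local max.

max


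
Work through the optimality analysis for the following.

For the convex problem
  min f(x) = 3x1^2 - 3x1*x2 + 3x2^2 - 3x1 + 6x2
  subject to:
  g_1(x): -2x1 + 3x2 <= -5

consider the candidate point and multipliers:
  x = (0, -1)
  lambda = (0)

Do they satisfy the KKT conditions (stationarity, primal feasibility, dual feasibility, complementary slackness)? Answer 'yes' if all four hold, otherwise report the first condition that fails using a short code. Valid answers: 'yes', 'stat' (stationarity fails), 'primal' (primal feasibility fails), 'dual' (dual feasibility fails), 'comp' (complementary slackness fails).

Gradient of f: grad f(x) = Q x + c = (0, 0)
Constraint values g_i(x) = a_i^T x - b_i:
  g_1((0, -1)) = 2
Stationarity residual: grad f(x) + sum_i lambda_i a_i = (0, 0)
  -> stationarity OK
Primal feasibility (all g_i <= 0): FAILS
Dual feasibility (all lambda_i >= 0): OK
Complementary slackness (lambda_i * g_i(x) = 0 for all i): OK

Verdict: the first failing condition is primal_feasibility -> primal.

primal


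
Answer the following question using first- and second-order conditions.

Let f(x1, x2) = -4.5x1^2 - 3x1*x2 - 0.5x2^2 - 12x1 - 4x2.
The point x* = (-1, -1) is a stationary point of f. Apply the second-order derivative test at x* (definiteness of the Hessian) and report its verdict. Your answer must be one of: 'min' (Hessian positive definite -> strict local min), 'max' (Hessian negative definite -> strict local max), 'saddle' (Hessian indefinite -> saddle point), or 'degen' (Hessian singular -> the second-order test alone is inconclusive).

Compute the Hessian H = grad^2 f:
  H = [[-9, -3], [-3, -1]]
Verify stationarity: grad f(x*) = H x* + g = (0, 0).
Eigenvalues of H: -10, 0.
H has a zero eigenvalue (singular; negative semidefinite but not definite), so H is neither positive definite, negative definite, nor indefinite. The second-order test alone is inconclusive -> degen.
(Indeed, f is constant along the null direction of H through x*, so x* is not a strict local extremum.)

degen


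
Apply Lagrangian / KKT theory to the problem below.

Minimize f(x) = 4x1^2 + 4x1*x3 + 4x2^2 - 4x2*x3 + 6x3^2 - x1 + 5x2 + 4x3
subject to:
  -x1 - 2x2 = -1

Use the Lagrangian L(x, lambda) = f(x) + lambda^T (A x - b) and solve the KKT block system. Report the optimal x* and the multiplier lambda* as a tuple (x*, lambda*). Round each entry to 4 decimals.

Form the Lagrangian:
  L(x, lambda) = (1/2) x^T Q x + c^T x + lambda^T (A x - b)
Stationarity (grad_x L = 0): Q x + c + A^T lambda = 0.
Primal feasibility: A x = b.

This gives the KKT block system:
  [ Q   A^T ] [ x     ]   [-c ]
  [ A    0  ] [ lambda ] = [ b ]

Solving the linear system:
  x*      = (0.9286, 0.0357, -0.631)
  lambda* = (3.9048)
  f(x*)   = 0.3155

x* = (0.9286, 0.0357, -0.631), lambda* = (3.9048)


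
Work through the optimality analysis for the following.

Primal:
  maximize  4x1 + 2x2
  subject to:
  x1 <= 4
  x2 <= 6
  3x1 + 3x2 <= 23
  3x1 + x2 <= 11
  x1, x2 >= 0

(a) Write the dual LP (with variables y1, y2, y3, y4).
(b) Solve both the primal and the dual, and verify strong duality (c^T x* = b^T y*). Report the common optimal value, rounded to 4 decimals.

The standard primal-dual pair for 'max c^T x s.t. A x <= b, x >= 0' is:
  Dual:  min b^T y  s.t.  A^T y >= c,  y >= 0.

So the dual LP is:
  minimize  4y1 + 6y2 + 23y3 + 11y4
  subject to:
    y1 + 3y3 + 3y4 >= 4
    y2 + 3y3 + y4 >= 2
    y1, y2, y3, y4 >= 0

Solving the primal: x* = (1.6667, 6).
  primal value c^T x* = 18.6667.
Solving the dual: y* = (0, 0.6667, 0, 1.3333).
  dual value b^T y* = 18.6667.
Strong duality: c^T x* = b^T y*. Confirmed.

18.6667


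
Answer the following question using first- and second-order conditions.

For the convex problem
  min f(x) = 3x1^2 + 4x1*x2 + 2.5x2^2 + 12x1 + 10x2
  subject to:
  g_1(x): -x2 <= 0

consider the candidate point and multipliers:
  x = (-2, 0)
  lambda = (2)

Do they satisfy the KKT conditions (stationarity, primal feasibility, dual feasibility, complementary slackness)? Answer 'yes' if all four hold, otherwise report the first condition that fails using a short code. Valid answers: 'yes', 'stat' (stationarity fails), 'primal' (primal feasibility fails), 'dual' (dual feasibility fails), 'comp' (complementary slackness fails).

Gradient of f: grad f(x) = Q x + c = (0, 2)
Constraint values g_i(x) = a_i^T x - b_i:
  g_1((-2, 0)) = 0
Stationarity residual: grad f(x) + sum_i lambda_i a_i = (0, 0)
  -> stationarity OK
Primal feasibility (all g_i <= 0): OK
Dual feasibility (all lambda_i >= 0): OK
Complementary slackness (lambda_i * g_i(x) = 0 for all i): OK

Verdict: yes, KKT holds.

yes


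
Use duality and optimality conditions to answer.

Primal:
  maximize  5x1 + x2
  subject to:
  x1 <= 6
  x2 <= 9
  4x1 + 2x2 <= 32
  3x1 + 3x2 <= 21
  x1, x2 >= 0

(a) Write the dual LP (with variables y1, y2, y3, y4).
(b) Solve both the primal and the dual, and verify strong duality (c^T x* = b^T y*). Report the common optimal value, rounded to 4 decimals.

The standard primal-dual pair for 'max c^T x s.t. A x <= b, x >= 0' is:
  Dual:  min b^T y  s.t.  A^T y >= c,  y >= 0.

So the dual LP is:
  minimize  6y1 + 9y2 + 32y3 + 21y4
  subject to:
    y1 + 4y3 + 3y4 >= 5
    y2 + 2y3 + 3y4 >= 1
    y1, y2, y3, y4 >= 0

Solving the primal: x* = (6, 1).
  primal value c^T x* = 31.
Solving the dual: y* = (4, 0, 0, 0.3333).
  dual value b^T y* = 31.
Strong duality: c^T x* = b^T y*. Confirmed.

31


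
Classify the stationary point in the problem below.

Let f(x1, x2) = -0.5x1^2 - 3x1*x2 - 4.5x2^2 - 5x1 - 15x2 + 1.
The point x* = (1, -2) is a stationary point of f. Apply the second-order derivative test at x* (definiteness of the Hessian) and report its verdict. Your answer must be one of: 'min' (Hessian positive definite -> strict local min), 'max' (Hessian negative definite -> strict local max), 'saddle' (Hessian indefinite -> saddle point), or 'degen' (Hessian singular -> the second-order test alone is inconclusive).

Compute the Hessian H = grad^2 f:
  H = [[-1, -3], [-3, -9]]
Verify stationarity: grad f(x*) = H x* + g = (0, 0).
Eigenvalues of H: -10, 0.
H has a zero eigenvalue (singular; negative semidefinite but not definite), so H is neither positive definite, negative definite, nor indefinite. The second-order test alone is inconclusive -> degen.
(Indeed, f is constant along the null direction of H through x*, so x* is not a strict local extremum.)

degen


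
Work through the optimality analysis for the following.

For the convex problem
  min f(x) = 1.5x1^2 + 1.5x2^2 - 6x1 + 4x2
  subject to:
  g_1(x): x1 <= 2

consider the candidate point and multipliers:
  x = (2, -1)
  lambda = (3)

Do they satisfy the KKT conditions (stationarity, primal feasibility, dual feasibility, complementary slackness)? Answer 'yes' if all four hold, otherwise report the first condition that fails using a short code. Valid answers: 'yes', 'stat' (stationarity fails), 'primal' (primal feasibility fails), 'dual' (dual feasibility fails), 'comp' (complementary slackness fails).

Gradient of f: grad f(x) = Q x + c = (0, 1)
Constraint values g_i(x) = a_i^T x - b_i:
  g_1((2, -1)) = 0
Stationarity residual: grad f(x) + sum_i lambda_i a_i = (3, 1)
  -> stationarity FAILS
Primal feasibility (all g_i <= 0): OK
Dual feasibility (all lambda_i >= 0): OK
Complementary slackness (lambda_i * g_i(x) = 0 for all i): OK

Verdict: the first failing condition is stationarity -> stat.

stat


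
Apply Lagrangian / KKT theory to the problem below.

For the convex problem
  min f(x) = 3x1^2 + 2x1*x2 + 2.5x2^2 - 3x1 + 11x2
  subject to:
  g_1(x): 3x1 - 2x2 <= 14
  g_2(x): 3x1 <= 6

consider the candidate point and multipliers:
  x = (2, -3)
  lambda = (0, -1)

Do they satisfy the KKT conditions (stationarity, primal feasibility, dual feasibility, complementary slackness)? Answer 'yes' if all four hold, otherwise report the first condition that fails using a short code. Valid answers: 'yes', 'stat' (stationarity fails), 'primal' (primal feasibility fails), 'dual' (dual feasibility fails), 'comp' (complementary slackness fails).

Gradient of f: grad f(x) = Q x + c = (3, 0)
Constraint values g_i(x) = a_i^T x - b_i:
  g_1((2, -3)) = -2
  g_2((2, -3)) = 0
Stationarity residual: grad f(x) + sum_i lambda_i a_i = (0, 0)
  -> stationarity OK
Primal feasibility (all g_i <= 0): OK
Dual feasibility (all lambda_i >= 0): FAILS
Complementary slackness (lambda_i * g_i(x) = 0 for all i): OK

Verdict: the first failing condition is dual_feasibility -> dual.

dual


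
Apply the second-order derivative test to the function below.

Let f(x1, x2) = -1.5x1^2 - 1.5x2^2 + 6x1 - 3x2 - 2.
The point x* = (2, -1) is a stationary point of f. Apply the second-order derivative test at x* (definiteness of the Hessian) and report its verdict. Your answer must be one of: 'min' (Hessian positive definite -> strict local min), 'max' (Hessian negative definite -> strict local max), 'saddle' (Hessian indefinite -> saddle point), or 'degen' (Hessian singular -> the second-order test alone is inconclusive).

Compute the Hessian H = grad^2 f:
  H = [[-3, 0], [0, -3]]
Verify stationarity: grad f(x*) = H x* + g = (0, 0).
Eigenvalues of H: -3, -3.
Both eigenvalues < 0, so H is negative definite -> x* is a strict local max.

max


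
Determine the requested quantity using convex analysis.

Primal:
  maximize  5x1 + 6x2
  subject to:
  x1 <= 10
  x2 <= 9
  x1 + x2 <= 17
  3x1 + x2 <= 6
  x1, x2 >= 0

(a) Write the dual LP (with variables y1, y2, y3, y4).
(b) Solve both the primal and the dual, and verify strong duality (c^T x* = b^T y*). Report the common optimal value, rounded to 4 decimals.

The standard primal-dual pair for 'max c^T x s.t. A x <= b, x >= 0' is:
  Dual:  min b^T y  s.t.  A^T y >= c,  y >= 0.

So the dual LP is:
  minimize  10y1 + 9y2 + 17y3 + 6y4
  subject to:
    y1 + y3 + 3y4 >= 5
    y2 + y3 + y4 >= 6
    y1, y2, y3, y4 >= 0

Solving the primal: x* = (0, 6).
  primal value c^T x* = 36.
Solving the dual: y* = (0, 0, 0, 6).
  dual value b^T y* = 36.
Strong duality: c^T x* = b^T y*. Confirmed.

36


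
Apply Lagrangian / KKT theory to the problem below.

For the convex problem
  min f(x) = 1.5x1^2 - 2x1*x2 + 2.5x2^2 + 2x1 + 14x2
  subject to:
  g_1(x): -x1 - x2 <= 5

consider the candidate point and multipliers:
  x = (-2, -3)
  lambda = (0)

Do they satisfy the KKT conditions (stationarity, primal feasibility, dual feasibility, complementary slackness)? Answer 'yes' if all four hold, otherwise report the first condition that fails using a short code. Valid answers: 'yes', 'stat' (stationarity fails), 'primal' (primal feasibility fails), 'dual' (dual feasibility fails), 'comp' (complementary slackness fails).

Gradient of f: grad f(x) = Q x + c = (2, 3)
Constraint values g_i(x) = a_i^T x - b_i:
  g_1((-2, -3)) = 0
Stationarity residual: grad f(x) + sum_i lambda_i a_i = (2, 3)
  -> stationarity FAILS
Primal feasibility (all g_i <= 0): OK
Dual feasibility (all lambda_i >= 0): OK
Complementary slackness (lambda_i * g_i(x) = 0 for all i): OK

Verdict: the first failing condition is stationarity -> stat.

stat


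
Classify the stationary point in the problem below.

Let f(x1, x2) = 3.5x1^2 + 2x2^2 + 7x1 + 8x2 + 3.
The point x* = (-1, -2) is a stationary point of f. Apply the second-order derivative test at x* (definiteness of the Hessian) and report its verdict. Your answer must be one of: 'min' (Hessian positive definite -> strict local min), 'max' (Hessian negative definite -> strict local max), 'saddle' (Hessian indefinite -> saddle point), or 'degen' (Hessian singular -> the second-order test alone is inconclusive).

Compute the Hessian H = grad^2 f:
  H = [[7, 0], [0, 4]]
Verify stationarity: grad f(x*) = H x* + g = (0, 0).
Eigenvalues of H: 4, 7.
Both eigenvalues > 0, so H is positive definite -> x* is a strict local min.

min


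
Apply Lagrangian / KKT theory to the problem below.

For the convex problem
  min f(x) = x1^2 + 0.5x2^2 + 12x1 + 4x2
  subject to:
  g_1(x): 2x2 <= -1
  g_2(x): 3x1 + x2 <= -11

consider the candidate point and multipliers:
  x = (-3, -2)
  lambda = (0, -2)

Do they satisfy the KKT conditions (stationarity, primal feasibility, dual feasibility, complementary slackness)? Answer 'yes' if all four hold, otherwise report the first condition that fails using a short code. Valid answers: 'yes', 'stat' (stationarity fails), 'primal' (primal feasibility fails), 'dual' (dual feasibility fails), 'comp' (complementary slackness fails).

Gradient of f: grad f(x) = Q x + c = (6, 2)
Constraint values g_i(x) = a_i^T x - b_i:
  g_1((-3, -2)) = -3
  g_2((-3, -2)) = 0
Stationarity residual: grad f(x) + sum_i lambda_i a_i = (0, 0)
  -> stationarity OK
Primal feasibility (all g_i <= 0): OK
Dual feasibility (all lambda_i >= 0): FAILS
Complementary slackness (lambda_i * g_i(x) = 0 for all i): OK

Verdict: the first failing condition is dual_feasibility -> dual.

dual


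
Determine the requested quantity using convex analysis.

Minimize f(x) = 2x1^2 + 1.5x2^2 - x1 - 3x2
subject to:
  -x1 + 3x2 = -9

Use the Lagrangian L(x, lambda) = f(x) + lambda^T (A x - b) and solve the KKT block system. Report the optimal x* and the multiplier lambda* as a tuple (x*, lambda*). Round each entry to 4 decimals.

Form the Lagrangian:
  L(x, lambda) = (1/2) x^T Q x + c^T x + lambda^T (A x - b)
Stationarity (grad_x L = 0): Q x + c + A^T lambda = 0.
Primal feasibility: A x = b.

This gives the KKT block system:
  [ Q   A^T ] [ x     ]   [-c ]
  [ A    0  ] [ lambda ] = [ b ]

Solving the linear system:
  x*      = (1.1538, -2.6154)
  lambda* = (3.6154)
  f(x*)   = 19.6154

x* = (1.1538, -2.6154), lambda* = (3.6154)


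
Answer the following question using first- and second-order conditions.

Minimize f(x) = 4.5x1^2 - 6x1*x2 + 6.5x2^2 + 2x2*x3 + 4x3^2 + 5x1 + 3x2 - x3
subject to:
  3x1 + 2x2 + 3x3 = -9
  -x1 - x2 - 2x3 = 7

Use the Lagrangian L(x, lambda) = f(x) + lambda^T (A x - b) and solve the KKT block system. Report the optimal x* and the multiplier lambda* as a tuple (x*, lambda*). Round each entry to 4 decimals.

Form the Lagrangian:
  L(x, lambda) = (1/2) x^T Q x + c^T x + lambda^T (A x - b)
Stationarity (grad_x L = 0): Q x + c + A^T lambda = 0.
Primal feasibility: A x = b.

This gives the KKT block system:
  [ Q   A^T ] [ x     ]   [-c ]
  [ A    0  ] [ lambda ] = [ b ]

Solving the linear system:
  x*      = (0.9114, 0.2658, -4.0886)
  lambda* = (-18.7975, -44.7848)
  f(x*)   = 76.8797

x* = (0.9114, 0.2658, -4.0886), lambda* = (-18.7975, -44.7848)


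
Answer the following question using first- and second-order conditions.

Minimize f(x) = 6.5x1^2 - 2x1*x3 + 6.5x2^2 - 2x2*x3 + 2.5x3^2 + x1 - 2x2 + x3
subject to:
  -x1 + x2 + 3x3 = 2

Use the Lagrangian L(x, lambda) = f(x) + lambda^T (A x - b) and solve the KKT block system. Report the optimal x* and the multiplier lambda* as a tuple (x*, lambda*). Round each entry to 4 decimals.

Form the Lagrangian:
  L(x, lambda) = (1/2) x^T Q x + c^T x + lambda^T (A x - b)
Stationarity (grad_x L = 0): Q x + c + A^T lambda = 0.
Primal feasibility: A x = b.

This gives the KKT block system:
  [ Q   A^T ] [ x     ]   [-c ]
  [ A    0  ] [ lambda ] = [ b ]

Solving the linear system:
  x*      = (-0.0765, 0.318, 0.5352)
  lambda* = (-1.0642)
  f(x*)   = 0.9755

x* = (-0.0765, 0.318, 0.5352), lambda* = (-1.0642)


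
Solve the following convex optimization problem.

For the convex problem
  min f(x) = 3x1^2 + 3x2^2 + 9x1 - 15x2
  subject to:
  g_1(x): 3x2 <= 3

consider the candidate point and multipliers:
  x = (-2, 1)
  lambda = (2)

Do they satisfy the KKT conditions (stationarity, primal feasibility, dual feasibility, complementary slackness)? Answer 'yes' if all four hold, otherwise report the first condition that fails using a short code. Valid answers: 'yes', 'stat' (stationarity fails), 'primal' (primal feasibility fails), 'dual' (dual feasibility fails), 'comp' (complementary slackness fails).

Gradient of f: grad f(x) = Q x + c = (-3, -9)
Constraint values g_i(x) = a_i^T x - b_i:
  g_1((-2, 1)) = 0
Stationarity residual: grad f(x) + sum_i lambda_i a_i = (-3, -3)
  -> stationarity FAILS
Primal feasibility (all g_i <= 0): OK
Dual feasibility (all lambda_i >= 0): OK
Complementary slackness (lambda_i * g_i(x) = 0 for all i): OK

Verdict: the first failing condition is stationarity -> stat.

stat


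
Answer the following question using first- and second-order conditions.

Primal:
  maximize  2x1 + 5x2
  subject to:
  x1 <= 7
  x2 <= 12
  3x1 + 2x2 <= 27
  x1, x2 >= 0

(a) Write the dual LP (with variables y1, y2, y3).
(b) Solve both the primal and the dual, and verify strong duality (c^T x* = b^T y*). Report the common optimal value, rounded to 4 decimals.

The standard primal-dual pair for 'max c^T x s.t. A x <= b, x >= 0' is:
  Dual:  min b^T y  s.t.  A^T y >= c,  y >= 0.

So the dual LP is:
  minimize  7y1 + 12y2 + 27y3
  subject to:
    y1 + 3y3 >= 2
    y2 + 2y3 >= 5
    y1, y2, y3 >= 0

Solving the primal: x* = (1, 12).
  primal value c^T x* = 62.
Solving the dual: y* = (0, 3.6667, 0.6667).
  dual value b^T y* = 62.
Strong duality: c^T x* = b^T y*. Confirmed.

62


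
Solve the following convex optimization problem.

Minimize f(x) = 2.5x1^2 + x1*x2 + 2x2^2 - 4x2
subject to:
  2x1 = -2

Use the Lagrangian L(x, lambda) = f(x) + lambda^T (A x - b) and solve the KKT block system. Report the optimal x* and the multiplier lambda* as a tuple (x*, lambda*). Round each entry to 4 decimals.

Form the Lagrangian:
  L(x, lambda) = (1/2) x^T Q x + c^T x + lambda^T (A x - b)
Stationarity (grad_x L = 0): Q x + c + A^T lambda = 0.
Primal feasibility: A x = b.

This gives the KKT block system:
  [ Q   A^T ] [ x     ]   [-c ]
  [ A    0  ] [ lambda ] = [ b ]

Solving the linear system:
  x*      = (-1, 1.25)
  lambda* = (1.875)
  f(x*)   = -0.625

x* = (-1, 1.25), lambda* = (1.875)


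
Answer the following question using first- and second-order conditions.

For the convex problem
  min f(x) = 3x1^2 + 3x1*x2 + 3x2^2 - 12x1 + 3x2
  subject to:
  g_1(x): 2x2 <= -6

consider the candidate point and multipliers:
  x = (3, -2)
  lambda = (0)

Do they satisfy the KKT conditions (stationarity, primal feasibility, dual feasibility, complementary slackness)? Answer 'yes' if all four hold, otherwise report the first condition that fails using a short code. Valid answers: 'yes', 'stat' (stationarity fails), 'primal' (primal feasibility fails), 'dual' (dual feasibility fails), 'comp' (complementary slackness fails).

Gradient of f: grad f(x) = Q x + c = (0, 0)
Constraint values g_i(x) = a_i^T x - b_i:
  g_1((3, -2)) = 2
Stationarity residual: grad f(x) + sum_i lambda_i a_i = (0, 0)
  -> stationarity OK
Primal feasibility (all g_i <= 0): FAILS
Dual feasibility (all lambda_i >= 0): OK
Complementary slackness (lambda_i * g_i(x) = 0 for all i): OK

Verdict: the first failing condition is primal_feasibility -> primal.

primal


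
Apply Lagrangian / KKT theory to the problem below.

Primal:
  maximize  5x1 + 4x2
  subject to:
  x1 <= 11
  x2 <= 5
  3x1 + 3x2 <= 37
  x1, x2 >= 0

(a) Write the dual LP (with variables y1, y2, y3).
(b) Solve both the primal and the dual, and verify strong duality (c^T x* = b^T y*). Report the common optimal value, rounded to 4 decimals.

The standard primal-dual pair for 'max c^T x s.t. A x <= b, x >= 0' is:
  Dual:  min b^T y  s.t.  A^T y >= c,  y >= 0.

So the dual LP is:
  minimize  11y1 + 5y2 + 37y3
  subject to:
    y1 + 3y3 >= 5
    y2 + 3y3 >= 4
    y1, y2, y3 >= 0

Solving the primal: x* = (11, 1.3333).
  primal value c^T x* = 60.3333.
Solving the dual: y* = (1, 0, 1.3333).
  dual value b^T y* = 60.3333.
Strong duality: c^T x* = b^T y*. Confirmed.

60.3333


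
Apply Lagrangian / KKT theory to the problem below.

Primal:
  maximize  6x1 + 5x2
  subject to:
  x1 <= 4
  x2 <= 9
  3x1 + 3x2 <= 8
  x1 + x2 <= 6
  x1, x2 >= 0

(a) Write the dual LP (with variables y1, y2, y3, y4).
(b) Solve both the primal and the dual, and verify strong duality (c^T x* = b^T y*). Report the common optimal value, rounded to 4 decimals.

The standard primal-dual pair for 'max c^T x s.t. A x <= b, x >= 0' is:
  Dual:  min b^T y  s.t.  A^T y >= c,  y >= 0.

So the dual LP is:
  minimize  4y1 + 9y2 + 8y3 + 6y4
  subject to:
    y1 + 3y3 + y4 >= 6
    y2 + 3y3 + y4 >= 5
    y1, y2, y3, y4 >= 0

Solving the primal: x* = (2.6667, 0).
  primal value c^T x* = 16.
Solving the dual: y* = (0, 0, 2, 0).
  dual value b^T y* = 16.
Strong duality: c^T x* = b^T y*. Confirmed.

16


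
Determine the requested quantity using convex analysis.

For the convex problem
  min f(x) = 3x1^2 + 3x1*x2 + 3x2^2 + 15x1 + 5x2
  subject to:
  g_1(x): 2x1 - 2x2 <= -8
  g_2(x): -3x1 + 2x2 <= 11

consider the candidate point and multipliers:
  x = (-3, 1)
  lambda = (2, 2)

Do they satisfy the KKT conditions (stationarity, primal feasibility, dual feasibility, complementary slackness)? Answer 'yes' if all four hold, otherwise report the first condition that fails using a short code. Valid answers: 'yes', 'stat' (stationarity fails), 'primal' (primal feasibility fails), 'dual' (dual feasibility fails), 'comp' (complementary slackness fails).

Gradient of f: grad f(x) = Q x + c = (0, 2)
Constraint values g_i(x) = a_i^T x - b_i:
  g_1((-3, 1)) = 0
  g_2((-3, 1)) = 0
Stationarity residual: grad f(x) + sum_i lambda_i a_i = (-2, 2)
  -> stationarity FAILS
Primal feasibility (all g_i <= 0): OK
Dual feasibility (all lambda_i >= 0): OK
Complementary slackness (lambda_i * g_i(x) = 0 for all i): OK

Verdict: the first failing condition is stationarity -> stat.

stat


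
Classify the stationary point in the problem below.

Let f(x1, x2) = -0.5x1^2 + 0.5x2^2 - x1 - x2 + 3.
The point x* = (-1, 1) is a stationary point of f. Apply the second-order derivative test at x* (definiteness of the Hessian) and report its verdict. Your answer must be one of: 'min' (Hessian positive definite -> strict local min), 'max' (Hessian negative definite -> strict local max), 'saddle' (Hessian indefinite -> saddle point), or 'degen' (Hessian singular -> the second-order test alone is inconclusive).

Compute the Hessian H = grad^2 f:
  H = [[-1, 0], [0, 1]]
Verify stationarity: grad f(x*) = H x* + g = (0, 0).
Eigenvalues of H: -1, 1.
Eigenvalues have mixed signs, so H is indefinite -> x* is a saddle point.

saddle


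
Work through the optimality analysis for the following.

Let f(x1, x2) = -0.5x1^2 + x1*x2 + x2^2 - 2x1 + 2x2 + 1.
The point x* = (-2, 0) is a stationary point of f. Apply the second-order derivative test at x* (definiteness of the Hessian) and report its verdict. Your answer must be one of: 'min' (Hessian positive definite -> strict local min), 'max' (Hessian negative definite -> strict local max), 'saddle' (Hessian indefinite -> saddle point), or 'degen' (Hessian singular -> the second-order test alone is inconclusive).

Compute the Hessian H = grad^2 f:
  H = [[-1, 1], [1, 2]]
Verify stationarity: grad f(x*) = H x* + g = (0, 0).
Eigenvalues of H: -1.3028, 2.3028.
Eigenvalues have mixed signs, so H is indefinite -> x* is a saddle point.

saddle


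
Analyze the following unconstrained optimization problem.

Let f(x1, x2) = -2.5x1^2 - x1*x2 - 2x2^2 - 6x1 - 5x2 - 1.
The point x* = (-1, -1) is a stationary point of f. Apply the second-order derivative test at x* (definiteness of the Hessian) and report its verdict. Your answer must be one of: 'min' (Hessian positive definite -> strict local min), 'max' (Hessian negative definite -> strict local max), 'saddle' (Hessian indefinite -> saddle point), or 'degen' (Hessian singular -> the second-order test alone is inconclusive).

Compute the Hessian H = grad^2 f:
  H = [[-5, -1], [-1, -4]]
Verify stationarity: grad f(x*) = H x* + g = (0, 0).
Eigenvalues of H: -5.618, -3.382.
Both eigenvalues < 0, so H is negative definite -> x* is a strict local max.

max


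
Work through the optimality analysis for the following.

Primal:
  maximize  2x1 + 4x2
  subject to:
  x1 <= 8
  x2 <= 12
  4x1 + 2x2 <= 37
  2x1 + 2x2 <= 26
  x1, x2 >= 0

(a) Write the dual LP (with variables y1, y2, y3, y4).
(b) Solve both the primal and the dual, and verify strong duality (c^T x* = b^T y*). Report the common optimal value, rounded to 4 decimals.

The standard primal-dual pair for 'max c^T x s.t. A x <= b, x >= 0' is:
  Dual:  min b^T y  s.t.  A^T y >= c,  y >= 0.

So the dual LP is:
  minimize  8y1 + 12y2 + 37y3 + 26y4
  subject to:
    y1 + 4y3 + 2y4 >= 2
    y2 + 2y3 + 2y4 >= 4
    y1, y2, y3, y4 >= 0

Solving the primal: x* = (1, 12).
  primal value c^T x* = 50.
Solving the dual: y* = (0, 2, 0, 1).
  dual value b^T y* = 50.
Strong duality: c^T x* = b^T y*. Confirmed.

50


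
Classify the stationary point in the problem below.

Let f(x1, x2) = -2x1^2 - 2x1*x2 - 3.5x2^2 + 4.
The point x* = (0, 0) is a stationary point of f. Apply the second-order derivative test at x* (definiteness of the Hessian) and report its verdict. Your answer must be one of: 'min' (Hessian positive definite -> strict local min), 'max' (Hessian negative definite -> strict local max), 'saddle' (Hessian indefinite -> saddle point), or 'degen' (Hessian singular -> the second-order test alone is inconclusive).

Compute the Hessian H = grad^2 f:
  H = [[-4, -2], [-2, -7]]
Verify stationarity: grad f(x*) = H x* + g = (0, 0).
Eigenvalues of H: -8, -3.
Both eigenvalues < 0, so H is negative definite -> x* is a strict local max.

max


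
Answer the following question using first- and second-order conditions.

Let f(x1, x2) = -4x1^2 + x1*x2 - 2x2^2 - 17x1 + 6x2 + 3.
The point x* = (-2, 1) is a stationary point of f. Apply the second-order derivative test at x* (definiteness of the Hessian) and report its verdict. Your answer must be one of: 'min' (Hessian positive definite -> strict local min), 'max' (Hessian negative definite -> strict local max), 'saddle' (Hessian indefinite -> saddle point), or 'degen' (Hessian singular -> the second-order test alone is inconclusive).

Compute the Hessian H = grad^2 f:
  H = [[-8, 1], [1, -4]]
Verify stationarity: grad f(x*) = H x* + g = (0, 0).
Eigenvalues of H: -8.2361, -3.7639.
Both eigenvalues < 0, so H is negative definite -> x* is a strict local max.

max


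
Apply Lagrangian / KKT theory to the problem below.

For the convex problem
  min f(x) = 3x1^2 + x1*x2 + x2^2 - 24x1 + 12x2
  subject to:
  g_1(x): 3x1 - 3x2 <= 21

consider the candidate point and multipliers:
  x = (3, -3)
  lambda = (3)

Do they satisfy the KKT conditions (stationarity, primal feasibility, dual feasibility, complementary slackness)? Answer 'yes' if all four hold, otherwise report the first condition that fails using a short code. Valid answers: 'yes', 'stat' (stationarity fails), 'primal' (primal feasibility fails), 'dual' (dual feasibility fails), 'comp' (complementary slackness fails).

Gradient of f: grad f(x) = Q x + c = (-9, 9)
Constraint values g_i(x) = a_i^T x - b_i:
  g_1((3, -3)) = -3
Stationarity residual: grad f(x) + sum_i lambda_i a_i = (0, 0)
  -> stationarity OK
Primal feasibility (all g_i <= 0): OK
Dual feasibility (all lambda_i >= 0): OK
Complementary slackness (lambda_i * g_i(x) = 0 for all i): FAILS

Verdict: the first failing condition is complementary_slackness -> comp.

comp


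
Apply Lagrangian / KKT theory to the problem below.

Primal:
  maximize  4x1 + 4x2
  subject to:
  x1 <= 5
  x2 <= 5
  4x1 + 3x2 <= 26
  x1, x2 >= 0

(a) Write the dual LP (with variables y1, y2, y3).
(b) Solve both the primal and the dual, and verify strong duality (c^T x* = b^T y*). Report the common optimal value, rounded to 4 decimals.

The standard primal-dual pair for 'max c^T x s.t. A x <= b, x >= 0' is:
  Dual:  min b^T y  s.t.  A^T y >= c,  y >= 0.

So the dual LP is:
  minimize  5y1 + 5y2 + 26y3
  subject to:
    y1 + 4y3 >= 4
    y2 + 3y3 >= 4
    y1, y2, y3 >= 0

Solving the primal: x* = (2.75, 5).
  primal value c^T x* = 31.
Solving the dual: y* = (0, 1, 1).
  dual value b^T y* = 31.
Strong duality: c^T x* = b^T y*. Confirmed.

31


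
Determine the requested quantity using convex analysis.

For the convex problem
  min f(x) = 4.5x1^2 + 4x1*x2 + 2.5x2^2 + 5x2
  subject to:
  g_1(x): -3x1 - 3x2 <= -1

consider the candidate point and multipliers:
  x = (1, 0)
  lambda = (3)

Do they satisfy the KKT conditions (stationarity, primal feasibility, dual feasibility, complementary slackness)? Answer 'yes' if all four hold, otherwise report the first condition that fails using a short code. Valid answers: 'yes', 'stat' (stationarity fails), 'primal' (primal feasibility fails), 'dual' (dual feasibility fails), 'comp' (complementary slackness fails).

Gradient of f: grad f(x) = Q x + c = (9, 9)
Constraint values g_i(x) = a_i^T x - b_i:
  g_1((1, 0)) = -2
Stationarity residual: grad f(x) + sum_i lambda_i a_i = (0, 0)
  -> stationarity OK
Primal feasibility (all g_i <= 0): OK
Dual feasibility (all lambda_i >= 0): OK
Complementary slackness (lambda_i * g_i(x) = 0 for all i): FAILS

Verdict: the first failing condition is complementary_slackness -> comp.

comp


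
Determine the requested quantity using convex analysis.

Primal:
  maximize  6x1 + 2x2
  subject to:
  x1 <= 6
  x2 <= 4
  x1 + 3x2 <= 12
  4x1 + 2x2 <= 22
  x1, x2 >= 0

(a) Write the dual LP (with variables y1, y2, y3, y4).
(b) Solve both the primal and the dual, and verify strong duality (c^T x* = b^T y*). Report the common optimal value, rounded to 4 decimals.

The standard primal-dual pair for 'max c^T x s.t. A x <= b, x >= 0' is:
  Dual:  min b^T y  s.t.  A^T y >= c,  y >= 0.

So the dual LP is:
  minimize  6y1 + 4y2 + 12y3 + 22y4
  subject to:
    y1 + y3 + 4y4 >= 6
    y2 + 3y3 + 2y4 >= 2
    y1, y2, y3, y4 >= 0

Solving the primal: x* = (5.5, 0).
  primal value c^T x* = 33.
Solving the dual: y* = (0, 0, 0, 1.5).
  dual value b^T y* = 33.
Strong duality: c^T x* = b^T y*. Confirmed.

33


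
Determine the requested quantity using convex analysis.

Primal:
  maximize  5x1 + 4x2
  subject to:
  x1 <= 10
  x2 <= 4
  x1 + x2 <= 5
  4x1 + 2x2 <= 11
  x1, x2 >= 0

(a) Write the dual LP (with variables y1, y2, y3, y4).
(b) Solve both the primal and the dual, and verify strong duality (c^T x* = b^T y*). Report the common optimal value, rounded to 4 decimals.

The standard primal-dual pair for 'max c^T x s.t. A x <= b, x >= 0' is:
  Dual:  min b^T y  s.t.  A^T y >= c,  y >= 0.

So the dual LP is:
  minimize  10y1 + 4y2 + 5y3 + 11y4
  subject to:
    y1 + y3 + 4y4 >= 5
    y2 + y3 + 2y4 >= 4
    y1, y2, y3, y4 >= 0

Solving the primal: x* = (0.75, 4).
  primal value c^T x* = 19.75.
Solving the dual: y* = (0, 1.5, 0, 1.25).
  dual value b^T y* = 19.75.
Strong duality: c^T x* = b^T y*. Confirmed.

19.75


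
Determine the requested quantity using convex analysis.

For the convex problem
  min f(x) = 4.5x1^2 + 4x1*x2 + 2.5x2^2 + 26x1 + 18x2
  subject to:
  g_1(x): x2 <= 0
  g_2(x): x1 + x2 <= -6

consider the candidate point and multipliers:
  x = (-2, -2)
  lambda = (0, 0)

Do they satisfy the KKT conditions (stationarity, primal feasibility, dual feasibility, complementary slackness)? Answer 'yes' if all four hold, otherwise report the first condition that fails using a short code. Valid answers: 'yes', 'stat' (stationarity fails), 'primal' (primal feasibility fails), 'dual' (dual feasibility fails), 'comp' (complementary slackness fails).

Gradient of f: grad f(x) = Q x + c = (0, 0)
Constraint values g_i(x) = a_i^T x - b_i:
  g_1((-2, -2)) = -2
  g_2((-2, -2)) = 2
Stationarity residual: grad f(x) + sum_i lambda_i a_i = (0, 0)
  -> stationarity OK
Primal feasibility (all g_i <= 0): FAILS
Dual feasibility (all lambda_i >= 0): OK
Complementary slackness (lambda_i * g_i(x) = 0 for all i): OK

Verdict: the first failing condition is primal_feasibility -> primal.

primal


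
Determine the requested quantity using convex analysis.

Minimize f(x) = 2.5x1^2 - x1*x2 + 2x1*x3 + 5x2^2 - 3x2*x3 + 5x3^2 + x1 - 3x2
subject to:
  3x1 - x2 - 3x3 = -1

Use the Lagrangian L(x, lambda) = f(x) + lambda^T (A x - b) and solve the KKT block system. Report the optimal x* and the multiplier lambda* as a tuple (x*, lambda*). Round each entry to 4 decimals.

Form the Lagrangian:
  L(x, lambda) = (1/2) x^T Q x + c^T x + lambda^T (A x - b)
Stationarity (grad_x L = 0): Q x + c + A^T lambda = 0.
Primal feasibility: A x = b.

This gives the KKT block system:
  [ Q   A^T ] [ x     ]   [-c ]
  [ A    0  ] [ lambda ] = [ b ]

Solving the linear system:
  x*      = (-0.1333, 0.3085, 0.0972)
  lambda* = (-0.0732)
  f(x*)   = -0.566

x* = (-0.1333, 0.3085, 0.0972), lambda* = (-0.0732)


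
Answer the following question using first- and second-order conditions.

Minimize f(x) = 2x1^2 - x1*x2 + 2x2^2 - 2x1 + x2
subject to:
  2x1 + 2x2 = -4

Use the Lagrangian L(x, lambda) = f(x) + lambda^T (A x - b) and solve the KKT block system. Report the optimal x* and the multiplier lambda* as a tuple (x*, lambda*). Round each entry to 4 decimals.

Form the Lagrangian:
  L(x, lambda) = (1/2) x^T Q x + c^T x + lambda^T (A x - b)
Stationarity (grad_x L = 0): Q x + c + A^T lambda = 0.
Primal feasibility: A x = b.

This gives the KKT block system:
  [ Q   A^T ] [ x     ]   [-c ]
  [ A    0  ] [ lambda ] = [ b ]

Solving the linear system:
  x*      = (-0.7, -1.3)
  lambda* = (1.75)
  f(x*)   = 3.55

x* = (-0.7, -1.3), lambda* = (1.75)


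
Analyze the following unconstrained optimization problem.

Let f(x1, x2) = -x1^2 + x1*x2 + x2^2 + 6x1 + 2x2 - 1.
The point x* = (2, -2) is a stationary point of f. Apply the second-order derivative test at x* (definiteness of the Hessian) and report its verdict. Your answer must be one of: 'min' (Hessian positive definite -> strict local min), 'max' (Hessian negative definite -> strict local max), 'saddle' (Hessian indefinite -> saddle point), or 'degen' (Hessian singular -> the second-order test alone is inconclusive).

Compute the Hessian H = grad^2 f:
  H = [[-2, 1], [1, 2]]
Verify stationarity: grad f(x*) = H x* + g = (0, 0).
Eigenvalues of H: -2.2361, 2.2361.
Eigenvalues have mixed signs, so H is indefinite -> x* is a saddle point.

saddle


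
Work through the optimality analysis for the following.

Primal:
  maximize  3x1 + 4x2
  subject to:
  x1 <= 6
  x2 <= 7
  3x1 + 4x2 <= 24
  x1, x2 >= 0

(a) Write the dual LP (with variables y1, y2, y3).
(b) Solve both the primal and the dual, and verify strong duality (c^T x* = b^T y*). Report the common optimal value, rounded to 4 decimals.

The standard primal-dual pair for 'max c^T x s.t. A x <= b, x >= 0' is:
  Dual:  min b^T y  s.t.  A^T y >= c,  y >= 0.

So the dual LP is:
  minimize  6y1 + 7y2 + 24y3
  subject to:
    y1 + 3y3 >= 3
    y2 + 4y3 >= 4
    y1, y2, y3 >= 0

Solving the primal: x* = (0, 6).
  primal value c^T x* = 24.
Solving the dual: y* = (0, 0, 1).
  dual value b^T y* = 24.
Strong duality: c^T x* = b^T y*. Confirmed.

24
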